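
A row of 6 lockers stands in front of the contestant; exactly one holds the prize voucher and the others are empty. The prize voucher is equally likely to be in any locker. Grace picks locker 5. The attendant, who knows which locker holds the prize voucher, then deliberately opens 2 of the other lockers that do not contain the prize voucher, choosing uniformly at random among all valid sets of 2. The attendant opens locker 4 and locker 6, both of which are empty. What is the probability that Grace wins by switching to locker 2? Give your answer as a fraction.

5/18

Apply Bayes' rule, conditioning on where the prize voucher actually is.
If it is in any of lockers 1, 2, and 3 (prior 1/6 each): the attendant has 6 equally likely choices, so probability 1/6; weight (1/6)·(1/6) = 1/36 each.
If it is in either of lockers 4 and 6 (prior 1/6 each): that locker was opened and seen not to hold the prize — ruled out; weight (1/6)·0 = 0 each.
If it is in locker 5 (prior 1/6): the attendant has 10 equally likely choices, so probability 1/10; weight (1/6)·(1/10) = 1/60.
The weights sum to 1/10.
So P(the prize voucher in locker 2 | the attendant opened locker 4 and locker 6) = (1/36) / (1/10) = 5/18.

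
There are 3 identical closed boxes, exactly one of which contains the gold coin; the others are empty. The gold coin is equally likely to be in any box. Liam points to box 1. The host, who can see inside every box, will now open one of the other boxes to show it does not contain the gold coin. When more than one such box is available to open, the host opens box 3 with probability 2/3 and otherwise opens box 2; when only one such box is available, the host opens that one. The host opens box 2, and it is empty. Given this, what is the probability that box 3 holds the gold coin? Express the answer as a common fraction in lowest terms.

Consider each possible location of the gold coin in turn.
If it is in box 1 (prior 1/3): box 3 is available but not opened, probability 1/3; weight (1/3)·(1/3) = 1/9.
If it is in box 2 (prior 1/3): the host opened box 2, so this case is ruled out; weight (1/3)·0 = 0.
If it is in box 3 (prior 1/3): only box 2 is available, probability 1; weight (1/3)·1 = 1/3.
The weights sum to 4/9.
So P(the gold coin in box 3 | the host opened box 2) = (1/3) / (4/9) = 3/4.

3/4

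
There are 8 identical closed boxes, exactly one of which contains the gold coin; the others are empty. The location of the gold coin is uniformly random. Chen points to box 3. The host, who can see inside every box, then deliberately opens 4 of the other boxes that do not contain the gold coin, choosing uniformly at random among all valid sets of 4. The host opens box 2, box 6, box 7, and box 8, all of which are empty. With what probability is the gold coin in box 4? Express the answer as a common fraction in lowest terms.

Condition on the true location of the gold coin.
If it is in any of boxes 1, 4, and 5 (prior 1/8 each): the host has 15 equally likely choices, so probability 1/15; weight (1/8)·(1/15) = 1/120 each.
If it is in any of boxes 2, 6, 7, and 8 (prior 1/8 each): that box was opened and seen not to hold the prize — ruled out; weight (1/8)·0 = 0 each.
If it is in box 3 (prior 1/8): the host has 35 equally likely choices, so probability 1/35; weight (1/8)·(1/35) = 1/280.
The weights sum to 1/35.
So P(the gold coin in box 4 | the host opened box 2, box 6, box 7, and box 8) = (1/120) / (1/35) = 7/24.

7/24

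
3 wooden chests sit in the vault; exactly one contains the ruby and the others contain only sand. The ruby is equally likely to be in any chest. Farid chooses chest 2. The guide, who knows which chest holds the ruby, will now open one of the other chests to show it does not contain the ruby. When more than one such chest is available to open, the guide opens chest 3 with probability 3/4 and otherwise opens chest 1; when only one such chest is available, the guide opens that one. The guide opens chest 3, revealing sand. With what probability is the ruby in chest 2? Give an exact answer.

Apply Bayes' rule, conditioning on where the ruby actually is.
If it is in chest 1 (prior 1/3): only chest 3 is available, probability 1; weight (1/3)·1 = 1/3.
If it is in chest 2 (prior 1/3): chest 3 is available, opened with probability 3/4; weight (1/3)·(3/4) = 1/4.
If it is in chest 3 (prior 1/3): the guide opened chest 3, so this case is ruled out; weight (1/3)·0 = 0.
The weights sum to 7/12.
So P(the ruby in chest 2 | the guide opened chest 3) = (1/4) / (7/12) = 3/7.

3/7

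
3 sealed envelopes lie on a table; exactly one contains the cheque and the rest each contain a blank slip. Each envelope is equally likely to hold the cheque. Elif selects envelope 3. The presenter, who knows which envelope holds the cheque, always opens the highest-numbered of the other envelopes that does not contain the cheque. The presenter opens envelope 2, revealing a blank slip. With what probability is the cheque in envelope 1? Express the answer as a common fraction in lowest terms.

Apply Bayes' rule, conditioning on where the cheque actually is.
If it is in either of envelopes 1 and 3 (prior 1/3 each): envelope 2 is the highest-numbered option available, probability 1; weight (1/3)·1 = 1/3 each.
If it is in envelope 2 (prior 1/3): the presenter opened envelope 2, so this case is ruled out; weight (1/3)·0 = 0.
The weights sum to 2/3.
So P(the cheque in envelope 1 | the presenter opened envelope 2) = (1/3) / (2/3) = 1/2.

1/2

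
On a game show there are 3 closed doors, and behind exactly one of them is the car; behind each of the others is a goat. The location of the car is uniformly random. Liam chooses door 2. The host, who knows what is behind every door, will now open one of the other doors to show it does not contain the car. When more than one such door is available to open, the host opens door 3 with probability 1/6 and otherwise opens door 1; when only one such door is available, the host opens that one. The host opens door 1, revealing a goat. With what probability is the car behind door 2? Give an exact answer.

Consider each possible location of the car in turn.
If it is behind door 1 (prior 1/3): the host opened door 1, so this case is ruled out; weight (1/3)·0 = 0.
If it is behind door 2 (prior 1/3): door 3 is available but not opened, probability 5/6; weight (1/3)·(5/6) = 5/18.
If it is behind door 3 (prior 1/3): only door 1 is available, probability 1; weight (1/3)·1 = 1/3.
The weights sum to 11/18.
So P(the car behind door 2 | the host opened door 1) = (5/18) / (11/18) = 5/11.

5/11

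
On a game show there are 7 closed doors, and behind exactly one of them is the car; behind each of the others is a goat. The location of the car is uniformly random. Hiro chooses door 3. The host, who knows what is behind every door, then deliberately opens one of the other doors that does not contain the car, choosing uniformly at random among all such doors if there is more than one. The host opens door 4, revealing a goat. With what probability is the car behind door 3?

Consider each possible location of the car in turn.
If it is behind any of doors 1, 2, 5, 6, and 7 (prior 1/7 each): the host has 5 equally likely choices, so probability 1/5; weight (1/7)·(1/5) = 1/35 each.
If it is behind door 3 (prior 1/7): the host has 6 equally likely choices, so probability 1/6; weight (1/7)·(1/6) = 1/42.
If it is behind door 4 (prior 1/7): the host opened door 4, so this case is ruled out; weight (1/7)·0 = 0.
The weights sum to 1/6.
So P(the car behind door 3 | the host opened door 4) = (1/42) / (1/6) = 1/7.

1/7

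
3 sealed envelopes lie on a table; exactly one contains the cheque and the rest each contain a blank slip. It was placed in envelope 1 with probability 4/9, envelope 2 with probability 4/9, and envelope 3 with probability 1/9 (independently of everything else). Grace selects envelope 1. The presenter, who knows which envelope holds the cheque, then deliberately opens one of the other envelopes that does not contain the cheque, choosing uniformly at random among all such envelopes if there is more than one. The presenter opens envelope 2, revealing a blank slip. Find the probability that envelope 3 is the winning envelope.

1/3

Apply Bayes' rule, conditioning on where the cheque actually is.
If it is in envelope 1 (prior 4/9): the presenter has 2 equally likely choices, so probability 1/2; weight (4/9)·(1/2) = 2/9.
If it is in envelope 2 (prior 4/9): the presenter opened envelope 2, so this case is ruled out; weight (4/9)·0 = 0.
If it is in envelope 3 (prior 1/9): the presenter has no choice, probability 1; weight (1/9)·1 = 1/9.
The weights sum to 1/3.
So P(the cheque in envelope 3 | the presenter opened envelope 2) = (1/9) / (1/3) = 1/3.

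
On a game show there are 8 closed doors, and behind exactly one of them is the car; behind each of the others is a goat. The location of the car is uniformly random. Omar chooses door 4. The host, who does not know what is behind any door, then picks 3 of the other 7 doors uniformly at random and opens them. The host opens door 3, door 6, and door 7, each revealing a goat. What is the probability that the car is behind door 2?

Apply Bayes' rule, conditioning on where the car actually is.
If it is behind any of doors 1, 2, 4, 5, and 8 (prior 1/8 each): the host picks exactly this set with probability 1/35 regardless, and none is the prize; weight (1/8)·(1/35) = 1/280 each.
If it is behind any of doors 3, 6, and 7 (prior 1/8 each): that door was opened and seen not to hold the prize — ruled out; weight (1/8)·0 = 0 each.
The weights sum to 1/56.
So P(the car behind door 2 | the host opened door 3, door 6, and door 7) = (1/280) / (1/56) = 1/5.

1/5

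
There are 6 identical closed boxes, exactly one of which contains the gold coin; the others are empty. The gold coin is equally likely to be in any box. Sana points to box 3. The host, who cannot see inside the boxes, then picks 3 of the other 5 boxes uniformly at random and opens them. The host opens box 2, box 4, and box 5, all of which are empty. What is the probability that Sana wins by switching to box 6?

Consider each possible location of the gold coin in turn.
If it is in any of boxes 1, 3, and 6 (prior 1/6 each): the host picks exactly this set with probability 1/10 regardless, and none is the prize; weight (1/6)·(1/10) = 1/60 each.
If it is in any of boxes 2, 4, and 5 (prior 1/6 each): that box was opened and seen not to hold the prize — ruled out; weight (1/6)·0 = 0 each.
The weights sum to 1/20.
So P(the gold coin in box 6 | the host opened box 2, box 4, and box 5) = (1/60) / (1/20) = 1/3.

1/3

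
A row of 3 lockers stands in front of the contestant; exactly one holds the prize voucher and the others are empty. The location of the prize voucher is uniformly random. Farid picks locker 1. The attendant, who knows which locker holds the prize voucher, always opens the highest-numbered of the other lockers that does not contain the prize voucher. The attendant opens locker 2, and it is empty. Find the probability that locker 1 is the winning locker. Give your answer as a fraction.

Apply Bayes' rule, conditioning on where the prize voucher actually is.
If it is in locker 1 (prior 1/3): the attendant would have opened locker 3 instead, probability 0; weight (1/3)·0 = 0.
If it is in locker 2 (prior 1/3): the attendant opened locker 2, so this case is ruled out; weight (1/3)·0 = 0.
If it is in locker 3 (prior 1/3): locker 2 is the highest-numbered option available, probability 1; weight (1/3)·1 = 1/3.
The weights sum to 1/3.
So P(the prize voucher in locker 1 | the attendant opened locker 2) = 0 / (1/3) = 0.

0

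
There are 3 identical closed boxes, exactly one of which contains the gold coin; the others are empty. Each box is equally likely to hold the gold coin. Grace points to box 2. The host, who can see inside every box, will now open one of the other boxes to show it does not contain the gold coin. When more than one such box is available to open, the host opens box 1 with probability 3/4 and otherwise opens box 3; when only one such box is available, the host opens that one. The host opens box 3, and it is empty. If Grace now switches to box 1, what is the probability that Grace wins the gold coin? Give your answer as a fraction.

Consider each possible location of the gold coin in turn.
If it is in box 1 (prior 1/3): only box 3 is available, probability 1; weight (1/3)·1 = 1/3.
If it is in box 2 (prior 1/3): box 1 is available but not opened, probability 1/4; weight (1/3)·(1/4) = 1/12.
If it is in box 3 (prior 1/3): the host opened box 3, so this case is ruled out; weight (1/3)·0 = 0.
The weights sum to 5/12.
So P(the gold coin in box 1 | the host opened box 3) = (1/3) / (5/12) = 4/5.

4/5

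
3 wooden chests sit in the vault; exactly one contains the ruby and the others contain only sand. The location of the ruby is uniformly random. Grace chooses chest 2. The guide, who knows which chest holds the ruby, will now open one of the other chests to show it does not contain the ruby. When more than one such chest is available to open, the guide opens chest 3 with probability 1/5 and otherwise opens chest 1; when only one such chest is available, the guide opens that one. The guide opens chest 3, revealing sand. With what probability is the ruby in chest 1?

5/6

Condition on the true location of the ruby.
If it is in chest 1 (prior 1/3): only chest 3 is available, probability 1; weight (1/3)·1 = 1/3.
If it is in chest 2 (prior 1/3): chest 3 is available, opened with probability 1/5; weight (1/3)·(1/5) = 1/15.
If it is in chest 3 (prior 1/3): the guide opened chest 3, so this case is ruled out; weight (1/3)·0 = 0.
The weights sum to 2/5.
So P(the ruby in chest 1 | the guide opened chest 3) = (1/3) / (2/5) = 5/6.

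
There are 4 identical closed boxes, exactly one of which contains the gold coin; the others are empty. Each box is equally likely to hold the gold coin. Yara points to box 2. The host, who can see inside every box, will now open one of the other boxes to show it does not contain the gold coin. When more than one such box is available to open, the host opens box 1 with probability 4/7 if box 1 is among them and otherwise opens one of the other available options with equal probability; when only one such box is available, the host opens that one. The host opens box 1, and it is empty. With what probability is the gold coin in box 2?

1/3

Consider each possible location of the gold coin in turn.
If it is in box 1 (prior 1/4): the host opened box 1, so this case is ruled out; weight (1/4)·0 = 0.
If it is in any of boxes 2, 3, and 4 (prior 1/4 each): box 1 is available, opened with probability 4/7; weight (1/4)·(4/7) = 1/7 each.
The weights sum to 3/7.
So P(the gold coin in box 2 | the host opened box 1) = (1/7) / (3/7) = 1/3.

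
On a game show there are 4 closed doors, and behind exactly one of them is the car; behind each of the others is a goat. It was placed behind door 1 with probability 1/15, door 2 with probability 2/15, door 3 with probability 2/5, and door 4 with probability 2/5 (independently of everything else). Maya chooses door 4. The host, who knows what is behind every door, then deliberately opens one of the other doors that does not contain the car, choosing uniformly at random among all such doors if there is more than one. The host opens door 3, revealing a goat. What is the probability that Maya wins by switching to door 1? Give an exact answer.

1/7

Condition on the true location of the car.
If it is behind door 1 (prior 1/15): the host has 2 equally likely choices, so probability 1/2; weight (1/15)·(1/2) = 1/30.
If it is behind door 2 (prior 2/15): the host has 2 equally likely choices, so probability 1/2; weight (2/15)·(1/2) = 1/15.
If it is behind door 3 (prior 2/5): the host opened door 3, so this case is ruled out; weight (2/5)·0 = 0.
If it is behind door 4 (prior 2/5): the host has 3 equally likely choices, so probability 1/3; weight (2/5)·(1/3) = 2/15.
The weights sum to 7/30.
So P(the car behind door 1 | the host opened door 3) = (1/30) / (7/30) = 1/7.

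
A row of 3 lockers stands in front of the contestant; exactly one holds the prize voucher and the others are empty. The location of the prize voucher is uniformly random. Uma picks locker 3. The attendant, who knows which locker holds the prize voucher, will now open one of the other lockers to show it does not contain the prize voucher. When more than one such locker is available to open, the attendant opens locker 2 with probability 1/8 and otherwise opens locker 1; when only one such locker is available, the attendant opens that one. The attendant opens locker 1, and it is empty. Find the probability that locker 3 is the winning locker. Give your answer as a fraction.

Consider each possible location of the prize voucher in turn.
If it is in locker 1 (prior 1/3): the attendant opened locker 1, so this case is ruled out; weight (1/3)·0 = 0.
If it is in locker 2 (prior 1/3): only locker 1 is available, probability 1; weight (1/3)·1 = 1/3.
If it is in locker 3 (prior 1/3): locker 2 is available but not opened, probability 7/8; weight (1/3)·(7/8) = 7/24.
The weights sum to 5/8.
So P(the prize voucher in locker 3 | the attendant opened locker 1) = (7/24) / (5/8) = 7/15.

7/15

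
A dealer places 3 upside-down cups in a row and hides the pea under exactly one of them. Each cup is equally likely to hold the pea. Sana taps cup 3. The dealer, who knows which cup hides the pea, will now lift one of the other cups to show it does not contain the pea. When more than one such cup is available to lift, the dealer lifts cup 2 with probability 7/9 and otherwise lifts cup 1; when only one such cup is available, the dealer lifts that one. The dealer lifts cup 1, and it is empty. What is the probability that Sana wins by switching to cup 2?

Condition on the true location of the pea.
If it is under cup 1 (prior 1/3): the dealer opened cup 1, so this case is ruled out; weight (1/3)·0 = 0.
If it is under cup 2 (prior 1/3): only cup 1 is available, probability 1; weight (1/3)·1 = 1/3.
If it is under cup 3 (prior 1/3): cup 2 is available but not opened, probability 2/9; weight (1/3)·(2/9) = 2/27.
The weights sum to 11/27.
So P(the pea under cup 2 | the dealer opened cup 1) = (1/3) / (11/27) = 9/11.

9/11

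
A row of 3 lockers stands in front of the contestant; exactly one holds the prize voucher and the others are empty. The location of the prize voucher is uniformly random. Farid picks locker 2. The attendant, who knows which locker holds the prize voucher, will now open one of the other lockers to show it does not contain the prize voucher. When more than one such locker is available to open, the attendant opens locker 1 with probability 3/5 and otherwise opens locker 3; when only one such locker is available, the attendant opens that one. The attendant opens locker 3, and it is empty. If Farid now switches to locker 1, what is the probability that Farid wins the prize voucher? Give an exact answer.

5/7

Consider each possible location of the prize voucher in turn.
If it is in locker 1 (prior 1/3): only locker 3 is available, probability 1; weight (1/3)·1 = 1/3.
If it is in locker 2 (prior 1/3): locker 1 is available but not opened, probability 2/5; weight (1/3)·(2/5) = 2/15.
If it is in locker 3 (prior 1/3): the attendant opened locker 3, so this case is ruled out; weight (1/3)·0 = 0.
The weights sum to 7/15.
So P(the prize voucher in locker 1 | the attendant opened locker 3) = (1/3) / (7/15) = 5/7.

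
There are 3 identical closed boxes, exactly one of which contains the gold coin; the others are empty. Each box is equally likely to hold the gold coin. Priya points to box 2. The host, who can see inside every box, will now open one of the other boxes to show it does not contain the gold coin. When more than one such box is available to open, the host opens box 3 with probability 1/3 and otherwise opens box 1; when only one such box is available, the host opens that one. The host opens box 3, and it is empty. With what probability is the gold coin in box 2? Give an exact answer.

Condition on the true location of the gold coin.
If it is in box 1 (prior 1/3): only box 3 is available, probability 1; weight (1/3)·1 = 1/3.
If it is in box 2 (prior 1/3): box 3 is available, opened with probability 1/3; weight (1/3)·(1/3) = 1/9.
If it is in box 3 (prior 1/3): the host opened box 3, so this case is ruled out; weight (1/3)·0 = 0.
The weights sum to 4/9.
So P(the gold coin in box 2 | the host opened box 3) = (1/9) / (4/9) = 1/4.

1/4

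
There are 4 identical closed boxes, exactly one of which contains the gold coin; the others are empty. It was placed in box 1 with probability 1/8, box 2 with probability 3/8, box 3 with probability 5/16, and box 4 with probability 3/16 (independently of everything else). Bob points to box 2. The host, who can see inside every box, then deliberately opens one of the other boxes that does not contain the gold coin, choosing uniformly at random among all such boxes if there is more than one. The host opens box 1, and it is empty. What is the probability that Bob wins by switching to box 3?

5/12

Consider each possible location of the gold coin in turn.
If it is in box 1 (prior 1/8): the host opened box 1, so this case is ruled out; weight (1/8)·0 = 0.
If it is in box 2 (prior 3/8): the host has 3 equally likely choices, so probability 1/3; weight (3/8)·(1/3) = 1/8.
If it is in box 3 (prior 5/16): the host has 2 equally likely choices, so probability 1/2; weight (5/16)·(1/2) = 5/32.
If it is in box 4 (prior 3/16): the host has 2 equally likely choices, so probability 1/2; weight (3/16)·(1/2) = 3/32.
The weights sum to 3/8.
So P(the gold coin in box 3 | the host opened box 1) = (5/32) / (3/8) = 5/12.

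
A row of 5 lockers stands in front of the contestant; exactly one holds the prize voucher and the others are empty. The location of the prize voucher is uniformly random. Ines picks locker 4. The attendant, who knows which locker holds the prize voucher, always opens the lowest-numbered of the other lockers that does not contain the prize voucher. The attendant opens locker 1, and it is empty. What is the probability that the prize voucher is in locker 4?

1/4

Apply Bayes' rule, conditioning on where the prize voucher actually is.
If it is in locker 1 (prior 1/5): the attendant opened locker 1, so this case is ruled out; weight (1/5)·0 = 0.
If it is in any of lockers 2, 3, 4, and 5 (prior 1/5 each): locker 1 is the lowest-numbered option available, probability 1; weight (1/5)·1 = 1/5 each.
The weights sum to 4/5.
So P(the prize voucher in locker 4 | the attendant opened locker 1) = (1/5) / (4/5) = 1/4.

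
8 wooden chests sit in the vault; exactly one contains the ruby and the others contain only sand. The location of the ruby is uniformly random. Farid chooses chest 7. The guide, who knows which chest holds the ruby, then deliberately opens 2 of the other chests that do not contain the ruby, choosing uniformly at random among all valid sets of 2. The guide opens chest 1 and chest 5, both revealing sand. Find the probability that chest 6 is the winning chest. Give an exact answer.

Apply Bayes' rule, conditioning on where the ruby actually is.
If it is in either of chests 1 and 5 (prior 1/8 each): that chest was opened and seen not to hold the prize — ruled out; weight (1/8)·0 = 0 each.
If it is in any of chests 2, 3, 4, 6, and 8 (prior 1/8 each): the guide has 15 equally likely choices, so probability 1/15; weight (1/8)·(1/15) = 1/120 each.
If it is in chest 7 (prior 1/8): the guide has 21 equally likely choices, so probability 1/21; weight (1/8)·(1/21) = 1/168.
The weights sum to 1/21.
So P(the ruby in chest 6 | the guide opened chest 1 and chest 5) = (1/120) / (1/21) = 7/40.

7/40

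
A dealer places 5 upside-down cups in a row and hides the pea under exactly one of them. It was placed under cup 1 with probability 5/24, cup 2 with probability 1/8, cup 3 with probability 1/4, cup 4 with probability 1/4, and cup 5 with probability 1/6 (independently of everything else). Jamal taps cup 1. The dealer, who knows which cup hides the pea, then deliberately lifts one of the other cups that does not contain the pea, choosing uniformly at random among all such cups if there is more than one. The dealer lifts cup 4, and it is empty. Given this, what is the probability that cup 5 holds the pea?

Apply Bayes' rule, conditioning on where the pea actually is.
If it is under cup 1 (prior 5/24): the dealer has 4 equally likely choices, so probability 1/4; weight (5/24)·(1/4) = 5/96.
If it is under cup 2 (prior 1/8): the dealer has 3 equally likely choices, so probability 1/3; weight (1/8)·(1/3) = 1/24.
If it is under cup 3 (prior 1/4): the dealer has 3 equally likely choices, so probability 1/3; weight (1/4)·(1/3) = 1/12.
If it is under cup 4 (prior 1/4): the dealer opened cup 4, so this case is ruled out; weight (1/4)·0 = 0.
If it is under cup 5 (prior 1/6): the dealer has 3 equally likely choices, so probability 1/3; weight (1/6)·(1/3) = 1/18.
The weights sum to 67/288.
So P(the pea under cup 5 | the dealer opened cup 4) = (1/18) / (67/288) = 16/67.

16/67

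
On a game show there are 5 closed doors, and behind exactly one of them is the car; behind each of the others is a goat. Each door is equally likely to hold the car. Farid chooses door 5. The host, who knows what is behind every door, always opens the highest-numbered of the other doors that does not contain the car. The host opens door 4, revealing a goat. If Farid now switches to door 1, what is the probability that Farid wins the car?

Condition on the true location of the car.
If it is behind any of doors 1, 2, 3, and 5 (prior 1/5 each): door 4 is the highest-numbered option available, probability 1; weight (1/5)·1 = 1/5 each.
If it is behind door 4 (prior 1/5): the host opened door 4, so this case is ruled out; weight (1/5)·0 = 0.
The weights sum to 4/5.
So P(the car behind door 1 | the host opened door 4) = (1/5) / (4/5) = 1/4.

1/4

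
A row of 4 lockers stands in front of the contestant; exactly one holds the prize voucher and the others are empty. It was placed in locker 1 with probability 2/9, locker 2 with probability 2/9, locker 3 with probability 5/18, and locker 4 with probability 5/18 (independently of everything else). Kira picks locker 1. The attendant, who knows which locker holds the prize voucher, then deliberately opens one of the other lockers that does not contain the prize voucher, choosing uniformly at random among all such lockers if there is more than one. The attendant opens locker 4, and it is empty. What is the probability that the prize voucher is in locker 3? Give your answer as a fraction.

3/7

Consider each possible location of the prize voucher in turn.
If it is in locker 1 (prior 2/9): the attendant has 3 equally likely choices, so probability 1/3; weight (2/9)·(1/3) = 2/27.
If it is in locker 2 (prior 2/9): the attendant has 2 equally likely choices, so probability 1/2; weight (2/9)·(1/2) = 1/9.
If it is in locker 3 (prior 5/18): the attendant has 2 equally likely choices, so probability 1/2; weight (5/18)·(1/2) = 5/36.
If it is in locker 4 (prior 5/18): the attendant opened locker 4, so this case is ruled out; weight (5/18)·0 = 0.
The weights sum to 35/108.
So P(the prize voucher in locker 3 | the attendant opened locker 4) = (5/36) / (35/108) = 3/7.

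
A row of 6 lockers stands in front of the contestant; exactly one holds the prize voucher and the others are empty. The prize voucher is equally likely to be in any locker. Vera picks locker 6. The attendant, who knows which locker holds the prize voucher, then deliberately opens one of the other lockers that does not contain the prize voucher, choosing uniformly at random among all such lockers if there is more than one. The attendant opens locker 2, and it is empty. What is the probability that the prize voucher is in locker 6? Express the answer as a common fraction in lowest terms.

1/6

Condition on the true location of the prize voucher.
If it is in any of lockers 1, 3, 4, and 5 (prior 1/6 each): the attendant has 4 equally likely choices, so probability 1/4; weight (1/6)·(1/4) = 1/24 each.
If it is in locker 2 (prior 1/6): the attendant opened locker 2, so this case is ruled out; weight (1/6)·0 = 0.
If it is in locker 6 (prior 1/6): the attendant has 5 equally likely choices, so probability 1/5; weight (1/6)·(1/5) = 1/30.
The weights sum to 1/5.
So P(the prize voucher in locker 6 | the attendant opened locker 2) = (1/30) / (1/5) = 1/6.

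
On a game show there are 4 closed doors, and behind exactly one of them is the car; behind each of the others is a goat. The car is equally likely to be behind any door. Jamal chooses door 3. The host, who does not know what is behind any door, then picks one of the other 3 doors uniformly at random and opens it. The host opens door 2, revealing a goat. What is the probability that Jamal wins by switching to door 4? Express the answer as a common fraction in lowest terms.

Condition on the true location of the car.
If it is behind any of doors 1, 3, and 4 (prior 1/4 each): the host picks door 2 with probability 1/3 regardless, and it is not the prize; weight (1/4)·(1/3) = 1/12 each.
If it is behind door 2 (prior 1/4): the host opened door 2, so this case is ruled out; weight (1/4)·0 = 0.
The weights sum to 1/4.
So P(the car behind door 4 | the host opened door 2) = (1/12) / (1/4) = 1/3.

1/3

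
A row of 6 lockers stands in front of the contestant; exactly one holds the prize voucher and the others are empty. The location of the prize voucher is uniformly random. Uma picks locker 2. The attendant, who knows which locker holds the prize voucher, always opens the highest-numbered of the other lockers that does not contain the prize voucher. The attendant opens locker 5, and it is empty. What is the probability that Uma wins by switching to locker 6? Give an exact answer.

1

Consider each possible location of the prize voucher in turn.
If it is in any of lockers 1, 2, 3, and 4 (prior 1/6 each): the attendant would have opened locker 6 instead, probability 0; weight (1/6)·0 = 0 each.
If it is in locker 5 (prior 1/6): the attendant opened locker 5, so this case is ruled out; weight (1/6)·0 = 0.
If it is in locker 6 (prior 1/6): locker 5 is the highest-numbered option available, probability 1; weight (1/6)·1 = 1/6.
The weights sum to 1/6.
So P(the prize voucher in locker 6 | the attendant opened locker 5) = (1/6) / (1/6) = 1.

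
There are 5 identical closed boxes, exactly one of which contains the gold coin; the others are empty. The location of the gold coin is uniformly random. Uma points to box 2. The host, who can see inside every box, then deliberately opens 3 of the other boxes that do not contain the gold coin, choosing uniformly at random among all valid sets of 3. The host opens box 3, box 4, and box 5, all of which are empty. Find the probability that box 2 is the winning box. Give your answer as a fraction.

1/5

Condition on the true location of the gold coin.
If it is in box 1 (prior 1/5): the host has no choice, probability 1; weight (1/5)·1 = 1/5.
If it is in box 2 (prior 1/5): the host has 4 equally likely choices, so probability 1/4; weight (1/5)·(1/4) = 1/20.
If it is in any of boxes 3, 4, and 5 (prior 1/5 each): that box was opened and seen not to hold the prize — ruled out; weight (1/5)·0 = 0 each.
The weights sum to 1/4.
So P(the gold coin in box 2 | the host opened box 3, box 4, and box 5) = (1/20) / (1/4) = 1/5.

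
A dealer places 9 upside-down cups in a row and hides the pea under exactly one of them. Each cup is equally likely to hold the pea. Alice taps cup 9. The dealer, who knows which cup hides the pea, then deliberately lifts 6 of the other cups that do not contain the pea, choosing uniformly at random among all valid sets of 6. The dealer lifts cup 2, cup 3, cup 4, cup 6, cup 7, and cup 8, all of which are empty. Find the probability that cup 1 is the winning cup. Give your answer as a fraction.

4/9

Condition on the true location of the pea.
If it is under either of cups 1 and 5 (prior 1/9 each): the dealer has 7 equally likely choices, so probability 1/7; weight (1/9)·(1/7) = 1/63 each.
If it is under any of cups 2, 3, 4, 6, 7, and 8 (prior 1/9 each): that cup was opened and seen not to hold the prize — ruled out; weight (1/9)·0 = 0 each.
If it is under cup 9 (prior 1/9): the dealer has 28 equally likely choices, so probability 1/28; weight (1/9)·(1/28) = 1/252.
The weights sum to 1/28.
So P(the pea under cup 1 | the dealer opened cup 2, cup 3, cup 4, cup 6, cup 7, and cup 8) = (1/63) / (1/28) = 4/9.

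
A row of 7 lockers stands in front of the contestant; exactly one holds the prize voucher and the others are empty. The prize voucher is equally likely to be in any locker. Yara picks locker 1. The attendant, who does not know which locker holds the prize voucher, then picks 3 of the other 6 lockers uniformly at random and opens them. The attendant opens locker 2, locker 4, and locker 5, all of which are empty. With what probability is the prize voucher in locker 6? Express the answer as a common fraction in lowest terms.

1/4

Condition on the true location of the prize voucher.
If it is in any of lockers 1, 3, 6, and 7 (prior 1/7 each): the attendant picks exactly this set with probability 1/20 regardless, and none is the prize; weight (1/7)·(1/20) = 1/140 each.
If it is in any of lockers 2, 4, and 5 (prior 1/7 each): that locker was opened and seen not to hold the prize — ruled out; weight (1/7)·0 = 0 each.
The weights sum to 1/35.
So P(the prize voucher in locker 6 | the attendant opened locker 2, locker 4, and locker 5) = (1/140) / (1/35) = 1/4.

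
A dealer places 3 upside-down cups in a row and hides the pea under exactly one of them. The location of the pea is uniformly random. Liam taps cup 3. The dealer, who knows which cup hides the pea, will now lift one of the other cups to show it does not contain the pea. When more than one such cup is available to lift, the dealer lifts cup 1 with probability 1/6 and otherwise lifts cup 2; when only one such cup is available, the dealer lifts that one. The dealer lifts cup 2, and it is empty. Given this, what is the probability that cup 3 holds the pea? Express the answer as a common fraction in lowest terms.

5/11

Apply Bayes' rule, conditioning on where the pea actually is.
If it is under cup 1 (prior 1/3): only cup 2 is available, probability 1; weight (1/3)·1 = 1/3.
If it is under cup 2 (prior 1/3): the dealer opened cup 2, so this case is ruled out; weight (1/3)·0 = 0.
If it is under cup 3 (prior 1/3): cup 1 is available but not opened, probability 5/6; weight (1/3)·(5/6) = 5/18.
The weights sum to 11/18.
So P(the pea under cup 3 | the dealer opened cup 2) = (5/18) / (11/18) = 5/11.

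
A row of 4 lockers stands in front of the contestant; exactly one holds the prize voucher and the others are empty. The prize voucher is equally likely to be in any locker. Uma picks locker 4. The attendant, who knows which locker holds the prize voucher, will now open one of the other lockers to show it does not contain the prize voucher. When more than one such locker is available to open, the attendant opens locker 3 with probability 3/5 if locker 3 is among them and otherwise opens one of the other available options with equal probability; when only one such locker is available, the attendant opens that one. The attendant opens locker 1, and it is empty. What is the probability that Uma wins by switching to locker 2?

Condition on the true location of the prize voucher.
If it is in locker 1 (prior 1/4): the attendant opened locker 1, so this case is ruled out; weight (1/4)·0 = 0.
If it is in locker 2 (prior 1/4): locker 3 is available but not opened, probability 2/5; weight (1/4)·(2/5) = 1/10.
If it is in locker 3 (prior 1/4): locker 3 holds the prize so is unavailable; the attendant chooses uniformly among the 2 others, probability 1/2; weight (1/4)·(1/2) = 1/8.
If it is in locker 4 (prior 1/4): locker 3 is available but not opened; locker 1 gets probability (1 − 3/5)/2 = 1/5; weight (1/4)·(1/5) = 1/20.
The weights sum to 11/40.
So P(the prize voucher in locker 2 | the attendant opened locker 1) = (1/10) / (11/40) = 4/11.

4/11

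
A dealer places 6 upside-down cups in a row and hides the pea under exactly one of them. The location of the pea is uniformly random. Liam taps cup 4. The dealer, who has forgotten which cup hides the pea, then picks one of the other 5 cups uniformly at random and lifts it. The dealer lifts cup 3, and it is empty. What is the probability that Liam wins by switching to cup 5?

Because the dealer chose which cup to lift without knowing where the pea is, the choice is independent of the prize location. Learning that cup 3 does not hold the pea simply rules out that one location and leaves the remaining 5 cups still equally likely by symmetry.
So P(the pea under cup 5) = 1/5.

1/5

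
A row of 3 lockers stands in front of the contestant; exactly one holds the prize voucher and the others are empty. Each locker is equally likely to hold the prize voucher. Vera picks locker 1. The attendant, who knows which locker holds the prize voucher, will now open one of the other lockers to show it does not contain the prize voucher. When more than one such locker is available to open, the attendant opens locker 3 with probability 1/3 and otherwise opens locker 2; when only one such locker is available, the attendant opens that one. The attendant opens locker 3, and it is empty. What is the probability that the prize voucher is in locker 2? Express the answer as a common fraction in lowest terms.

3/4

Consider each possible location of the prize voucher in turn.
If it is in locker 1 (prior 1/3): locker 3 is available, opened with probability 1/3; weight (1/3)·(1/3) = 1/9.
If it is in locker 2 (prior 1/3): only locker 3 is available, probability 1; weight (1/3)·1 = 1/3.
If it is in locker 3 (prior 1/3): the attendant opened locker 3, so this case is ruled out; weight (1/3)·0 = 0.
The weights sum to 4/9.
So P(the prize voucher in locker 2 | the attendant opened locker 3) = (1/3) / (4/9) = 3/4.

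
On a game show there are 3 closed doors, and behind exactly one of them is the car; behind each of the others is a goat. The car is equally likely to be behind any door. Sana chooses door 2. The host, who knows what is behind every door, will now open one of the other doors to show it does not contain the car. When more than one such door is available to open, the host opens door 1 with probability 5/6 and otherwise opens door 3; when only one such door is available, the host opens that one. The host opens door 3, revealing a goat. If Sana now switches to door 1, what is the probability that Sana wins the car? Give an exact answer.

6/7

Condition on the true location of the car.
If it is behind door 1 (prior 1/3): only door 3 is available, probability 1; weight (1/3)·1 = 1/3.
If it is behind door 2 (prior 1/3): door 1 is available but not opened, probability 1/6; weight (1/3)·(1/6) = 1/18.
If it is behind door 3 (prior 1/3): the host opened door 3, so this case is ruled out; weight (1/3)·0 = 0.
The weights sum to 7/18.
So P(the car behind door 1 | the host opened door 3) = (1/3) / (7/18) = 6/7.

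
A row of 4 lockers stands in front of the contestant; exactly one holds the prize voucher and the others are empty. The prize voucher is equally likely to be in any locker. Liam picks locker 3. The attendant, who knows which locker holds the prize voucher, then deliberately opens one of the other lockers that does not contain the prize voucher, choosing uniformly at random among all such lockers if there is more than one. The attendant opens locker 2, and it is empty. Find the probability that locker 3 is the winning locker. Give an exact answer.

1/4

Condition on the true location of the prize voucher.
If it is in either of lockers 1 and 4 (prior 1/4 each): the attendant has 2 equally likely choices, so probability 1/2; weight (1/4)·(1/2) = 1/8 each.
If it is in locker 2 (prior 1/4): the attendant opened locker 2, so this case is ruled out; weight (1/4)·0 = 0.
If it is in locker 3 (prior 1/4): the attendant has 3 equally likely choices, so probability 1/3; weight (1/4)·(1/3) = 1/12.
The weights sum to 1/3.
So P(the prize voucher in locker 3 | the attendant opened locker 2) = (1/12) / (1/3) = 1/4.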